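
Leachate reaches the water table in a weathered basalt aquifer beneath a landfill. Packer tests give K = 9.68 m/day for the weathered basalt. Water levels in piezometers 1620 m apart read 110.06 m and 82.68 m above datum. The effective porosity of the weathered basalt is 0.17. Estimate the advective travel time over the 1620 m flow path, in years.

Hydraulic gradient i = (110.06 − 82.68) / 1620 = 27.38 / 1620 = 0.01690.
Darcy flux q = K · i = 9.680 × 0.01690 = 0.1636 m/day.
Seepage velocity v = q / n_e = 0.1636 / 0.17 = 0.9624 m/day.
Travel time t = L / v = 1620 / 0.9624 = 1683 days = 4.609 years.

4.61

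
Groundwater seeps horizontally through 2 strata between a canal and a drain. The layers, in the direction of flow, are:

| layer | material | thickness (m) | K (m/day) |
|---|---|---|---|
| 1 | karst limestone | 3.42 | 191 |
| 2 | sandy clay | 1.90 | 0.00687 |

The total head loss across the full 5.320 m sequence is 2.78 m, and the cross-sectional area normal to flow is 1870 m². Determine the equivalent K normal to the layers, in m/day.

Flow is perpendicular to layering, so the layers act in series and the equivalent K is the thickness-weighted harmonic mean.
Total thickness L = 3.42 + 1.90 = 5.320 m.
Σ(b_i/K_i) = 3.42/191 + 1.90/0.00687 = 276.6 d.
K_eq = L / Σ(b_i/K_i) = 5.320 / 276.6 = 0.01923 m/day.

0.0192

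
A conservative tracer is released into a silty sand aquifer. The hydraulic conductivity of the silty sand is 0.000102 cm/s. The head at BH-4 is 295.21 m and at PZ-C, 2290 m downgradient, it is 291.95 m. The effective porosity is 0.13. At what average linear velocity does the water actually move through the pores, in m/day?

Convert K: 0.000102 cm/s × 864 = 0.08813 m/day.
Hydraulic gradient i = (295.21 − 291.95) / 2290 = 3.26 / 2290 = 0.001424.
Darcy flux q = K · i = 0.08813 × 0.001424 = 0.0001255 m/day.
Seepage velocity v = q / n_e = 0.0001255 / 0.13 = 0.0009651 m/day.

0.000965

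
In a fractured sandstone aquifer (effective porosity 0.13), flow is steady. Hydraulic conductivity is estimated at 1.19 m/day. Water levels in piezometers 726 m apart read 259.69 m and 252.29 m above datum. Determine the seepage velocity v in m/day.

0.0933

Hydraulic gradient i = (259.69 − 252.29) / 726 = 7.4 / 726 = 0.01019.
Darcy flux q = K · i = 1.190 × 0.01019 = 0.01213 m/day.
Seepage velocity v = q / n_e = 0.01213 / 0.13 = 0.09330 m/day.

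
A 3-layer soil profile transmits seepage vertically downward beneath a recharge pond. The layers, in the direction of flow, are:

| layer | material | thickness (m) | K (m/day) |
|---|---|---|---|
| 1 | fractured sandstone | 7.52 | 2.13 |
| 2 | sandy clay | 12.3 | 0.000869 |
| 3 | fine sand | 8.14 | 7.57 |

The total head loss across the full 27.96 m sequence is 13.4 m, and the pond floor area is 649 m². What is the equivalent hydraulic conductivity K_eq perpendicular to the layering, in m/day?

Flow is perpendicular to layering, so the layers act in series and the equivalent K is the thickness-weighted harmonic mean.
Total thickness L = 7.52 + 12.3 + 8.14 = 27.96 m.
Σ(b_i/K_i) = 7.52/2.13 + 12.3/0.000869 + 8.14/7.57 = 14159 d.
K_eq = L / Σ(b_i/K_i) = 27.96 / 14159 = 0.001975 m/day.

0.00197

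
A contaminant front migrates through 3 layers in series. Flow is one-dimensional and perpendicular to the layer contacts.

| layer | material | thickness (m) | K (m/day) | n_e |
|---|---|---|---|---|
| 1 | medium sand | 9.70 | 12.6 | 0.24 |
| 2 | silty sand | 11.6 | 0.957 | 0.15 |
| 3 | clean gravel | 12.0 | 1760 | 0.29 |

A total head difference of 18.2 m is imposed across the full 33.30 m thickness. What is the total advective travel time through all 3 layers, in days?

With flow normal to the layers, continuity requires the same specific discharge q through every layer.
Σ(b_i/K_i) = 9.70/12.6 + 11.6/0.957 + 12.0/1760 = 12.90 d.
q = Δh / Σ(b_i/K_i) = 18.2 / 12.90 = 1.411 m/day.
In each layer the seepage velocity is v_i = q/n_i, so the layer transit time is t_i = b_i·n_i / q:
  layer 1 (medium sand): t_1 = 9.70 × 0.24 / 1.411 = 1.650 d
  layer 2 (silty sand): t_2 = 11.6 × 0.15 / 1.411 = 1.233 d
  layer 3 (clean gravel): t_3 = 12.0 × 0.29 / 1.411 = 2.466 d
Total t = Σ t_i = 5.349 days.

5.35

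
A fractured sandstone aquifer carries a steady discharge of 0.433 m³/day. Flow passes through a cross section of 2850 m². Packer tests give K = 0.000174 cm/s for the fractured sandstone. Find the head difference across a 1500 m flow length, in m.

Convert K: 0.000174 cm/s × 864 = 0.1503 m/day.
From Q = K·A·i, i = Q / (K·A) = 0.433 / (0.1503 × 2850) = 0.001011.
Head loss Δh = i · L = 0.001011 × 1500 = 1.516 m.

1.52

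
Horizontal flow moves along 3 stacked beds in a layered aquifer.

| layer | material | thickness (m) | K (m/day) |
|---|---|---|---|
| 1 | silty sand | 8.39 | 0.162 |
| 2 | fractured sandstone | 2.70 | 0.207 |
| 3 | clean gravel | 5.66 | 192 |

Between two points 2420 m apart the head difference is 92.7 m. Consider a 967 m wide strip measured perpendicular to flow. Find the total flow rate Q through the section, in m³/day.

Flow is parallel to layering, so each bed carries its own Darcy discharge and the transmissivities add.
Σ(K_i·b_i) = 0.162×8.39 + 0.207×2.70 + 192×5.66 = 1089 m²/day.
Hydraulic gradient i = Δh / L = 92.7 / 2420 = 0.03831.
Q = Σ(K_i·b_i) · W · i = 1089 × 967 × 0.03831 = 40325 m³/day.

40300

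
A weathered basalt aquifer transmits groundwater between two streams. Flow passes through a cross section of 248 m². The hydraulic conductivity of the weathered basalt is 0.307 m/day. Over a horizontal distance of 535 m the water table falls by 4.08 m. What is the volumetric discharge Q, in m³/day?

Hydraulic gradient i = Δh / L = 4.08 / 535 = 0.007626.
Darcy's law: Q = K · A · i = 0.3070 × 248.0 × 0.007626 = 0.5806 m³/day.

0.581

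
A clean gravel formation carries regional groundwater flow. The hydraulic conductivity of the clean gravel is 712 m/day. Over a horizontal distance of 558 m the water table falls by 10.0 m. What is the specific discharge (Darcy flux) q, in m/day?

12.8

Hydraulic gradient i = Δh / L = 10.0 / 558 = 0.01792.
Specific discharge q = K · i = 712.0 × 0.01792 = 12.76 m/day.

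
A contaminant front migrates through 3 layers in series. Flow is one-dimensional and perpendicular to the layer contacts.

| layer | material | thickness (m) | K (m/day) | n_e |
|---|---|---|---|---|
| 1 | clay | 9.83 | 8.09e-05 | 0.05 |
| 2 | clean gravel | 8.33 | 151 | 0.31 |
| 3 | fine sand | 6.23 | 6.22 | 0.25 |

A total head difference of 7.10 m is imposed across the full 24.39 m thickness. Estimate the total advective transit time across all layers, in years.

With flow normal to the layers, continuity requires the same specific discharge q through every layer.
Σ(b_i/K_i) = 9.83/8.09e-05 + 8.33/151 + 6.23/6.22 = 1.215e+05 d.
q = Δh / Σ(b_i/K_i) = 7.10 / 1.215e+05 = 5.843e-05 m/day.
In each layer the seepage velocity is v_i = q/n_i, so the layer transit time is t_i = b_i·n_i / q:
  layer 1 (clay): t_1 = 9.83 × 0.05 / 5.843e-05 = 8412 d
  layer 2 (clean gravel): t_2 = 8.33 × 0.31 / 5.843e-05 = 44193 d
  layer 3 (fine sand): t_3 = 6.23 × 0.25 / 5.843e-05 = 26655 d
Total t = Σ t_i = 79260 days = 217.0 years.

217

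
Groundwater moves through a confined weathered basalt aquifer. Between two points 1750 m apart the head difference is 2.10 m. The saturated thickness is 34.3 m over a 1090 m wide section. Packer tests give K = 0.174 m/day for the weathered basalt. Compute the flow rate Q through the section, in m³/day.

Cross-sectional area A = 1090 × 34.3 = 37387 m².
Hydraulic gradient i = Δh / L = 2.10 / 1750 = 0.001200.
Darcy's law: Q = K · A · i = 0.1740 × 37387 × 0.001200 = 7.806 m³/day.

7.81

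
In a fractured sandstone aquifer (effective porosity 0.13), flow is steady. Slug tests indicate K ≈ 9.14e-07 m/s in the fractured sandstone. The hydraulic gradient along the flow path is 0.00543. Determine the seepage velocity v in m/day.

0.00330

Convert K: 9.14e-07 m/s × 86400 = 0.07897 m/day.
Hydraulic gradient i = 0.00543.
Darcy flux q = K · i = 0.07897 × 0.005430 = 0.0004288 m/day.
Seepage velocity v = q / n_e = 0.0004288 / 0.13 = 0.003298 m/day.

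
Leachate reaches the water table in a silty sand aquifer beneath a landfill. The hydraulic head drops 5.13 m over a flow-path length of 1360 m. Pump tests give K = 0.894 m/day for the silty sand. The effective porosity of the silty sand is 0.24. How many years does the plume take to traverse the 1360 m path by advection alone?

Hydraulic gradient i = Δh / L = 5.13 / 1360 = 0.003772.
Darcy flux q = K · i = 0.8940 × 0.003772 = 0.003372 m/day.
Seepage velocity v = q / n_e = 0.003372 / 0.24 = 0.01405 m/day.
Travel time t = L / v = 1360 / 0.01405 = 96791 days = 265.0 years.

265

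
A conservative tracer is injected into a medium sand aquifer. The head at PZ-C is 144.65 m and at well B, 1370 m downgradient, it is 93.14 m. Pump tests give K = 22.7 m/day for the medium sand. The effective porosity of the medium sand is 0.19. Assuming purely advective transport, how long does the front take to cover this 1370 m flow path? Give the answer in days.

Hydraulic gradient i = (144.65 − 93.14) / 1370 = 51.51 / 1370 = 0.03760.
Darcy flux q = K · i = 22.70 × 0.03760 = 0.8535 m/day.
Seepage velocity v = q / n_e = 0.8535 / 0.19 = 4.492 m/day.
Travel time t = L / v = 1370 / 4.492 = 305.0 days.

305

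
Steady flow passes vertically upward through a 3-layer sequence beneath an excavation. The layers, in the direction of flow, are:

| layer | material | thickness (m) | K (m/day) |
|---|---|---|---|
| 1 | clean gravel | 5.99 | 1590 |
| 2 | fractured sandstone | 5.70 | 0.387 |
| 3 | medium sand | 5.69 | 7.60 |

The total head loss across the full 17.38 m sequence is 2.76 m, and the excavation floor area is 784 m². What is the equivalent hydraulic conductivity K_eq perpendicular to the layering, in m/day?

1.12

Flow is perpendicular to layering, so the layers act in series and the equivalent K is the thickness-weighted harmonic mean.
Total thickness L = 5.99 + 5.70 + 5.69 = 17.38 m.
Σ(b_i/K_i) = 5.99/1590 + 5.70/0.387 + 5.69/7.60 = 15.48 d.
K_eq = L / Σ(b_i/K_i) = 17.38 / 15.48 = 1.123 m/day.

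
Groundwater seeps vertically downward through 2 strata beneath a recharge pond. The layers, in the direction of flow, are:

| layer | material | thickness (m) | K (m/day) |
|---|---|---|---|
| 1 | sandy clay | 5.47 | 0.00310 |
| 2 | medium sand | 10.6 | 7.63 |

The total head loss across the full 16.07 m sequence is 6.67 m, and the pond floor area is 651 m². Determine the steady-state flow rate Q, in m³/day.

Flow is perpendicular to layering, so the layers act in series and the equivalent K is the thickness-weighted harmonic mean.
Total thickness L = 5.47 + 10.6 = 16.07 m.
Σ(b_i/K_i) = 5.47/0.00310 + 10.6/7.63 = 1766 d.
K_eq = L / Σ(b_i/K_i) = 16.07 / 1766 = 0.009100 m/day.
Q = K_eq · A · (Δh/L) = 0.009100 × 651 × (6.67/16.07) = 2.459 m³/day.

2.46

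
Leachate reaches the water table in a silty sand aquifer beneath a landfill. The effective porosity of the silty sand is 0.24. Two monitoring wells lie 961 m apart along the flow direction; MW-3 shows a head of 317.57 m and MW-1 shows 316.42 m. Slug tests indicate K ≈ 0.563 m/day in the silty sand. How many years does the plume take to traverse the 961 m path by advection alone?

937

Hydraulic gradient i = (317.57 − 316.42) / 961 = 1.15 / 961 = 0.001197.
Darcy flux q = K · i = 0.5630 × 0.001197 = 0.0006737 m/day.
Seepage velocity v = q / n_e = 0.0006737 / 0.24 = 0.002807 m/day.
Travel time t = L / v = 961 / 0.002807 = 3.423e+05 days = 937.3 years.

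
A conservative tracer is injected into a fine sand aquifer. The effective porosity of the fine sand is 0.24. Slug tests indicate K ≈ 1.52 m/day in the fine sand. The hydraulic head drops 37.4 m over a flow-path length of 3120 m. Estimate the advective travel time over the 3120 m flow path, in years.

Hydraulic gradient i = Δh / L = 37.4 / 3120 = 0.01199.
Darcy flux q = K · i = 1.520 × 0.01199 = 0.01822 m/day.
Seepage velocity v = q / n_e = 0.01822 / 0.24 = 0.07592 m/day.
Travel time t = L / v = 3120 / 0.07592 = 41097 days = 112.5 years.

113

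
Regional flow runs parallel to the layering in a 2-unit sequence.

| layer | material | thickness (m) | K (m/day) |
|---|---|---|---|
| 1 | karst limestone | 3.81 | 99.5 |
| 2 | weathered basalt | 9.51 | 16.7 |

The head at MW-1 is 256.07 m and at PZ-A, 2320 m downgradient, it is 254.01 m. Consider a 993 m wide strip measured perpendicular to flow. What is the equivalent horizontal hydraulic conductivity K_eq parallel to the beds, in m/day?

Flow is parallel to layering, so each bed carries its own Darcy discharge and the transmissivities add.
Σ(K_i·b_i) = 99.5×3.81 + 16.7×9.51 = 537.9 m²/day.
Total thickness b = 13.32 m, so K_eq = Σ(K_i·b_i)/b = 40.38 m/day.

40.4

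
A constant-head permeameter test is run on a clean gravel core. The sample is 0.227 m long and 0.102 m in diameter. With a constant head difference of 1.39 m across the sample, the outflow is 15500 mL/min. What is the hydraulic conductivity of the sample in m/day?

446

Cross-sectional area A = π·(d/2)² = π × (0.102/2)² = 0.008171 m².
Convert discharge: 15500 mL/min = 0.0002583 m³/s.
Darcy's law rearranged: K = Q·L / (A·Δh) = 0.0002583 × 0.227 / (0.008171 × 1.39) = 0.005163 m/s = 446.1 m/day.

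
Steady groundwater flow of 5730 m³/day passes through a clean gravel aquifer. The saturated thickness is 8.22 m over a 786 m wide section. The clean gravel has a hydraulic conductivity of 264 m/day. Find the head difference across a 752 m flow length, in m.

2.53

Cross-sectional area A = 786 × 8.22 = 6461 m².
From Q = K·A·i, i = Q / (K·A) = 5730 / (264.0 × 6461) = 0.003359.
Head loss Δh = i · L = 0.003359 × 752 = 2.526 m.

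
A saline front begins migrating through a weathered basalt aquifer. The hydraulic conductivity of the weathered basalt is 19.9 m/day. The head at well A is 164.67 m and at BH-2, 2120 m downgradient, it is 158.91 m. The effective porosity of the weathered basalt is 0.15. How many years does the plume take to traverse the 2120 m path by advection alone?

16.1

Hydraulic gradient i = (164.67 − 158.91) / 2120 = 5.76 / 2120 = 0.002717.
Darcy flux q = K · i = 19.90 × 0.002717 = 0.05407 m/day.
Seepage velocity v = q / n_e = 0.05407 / 0.15 = 0.3605 m/day.
Travel time t = L / v = 2120 / 0.3605 = 5881 days = 16.10 years.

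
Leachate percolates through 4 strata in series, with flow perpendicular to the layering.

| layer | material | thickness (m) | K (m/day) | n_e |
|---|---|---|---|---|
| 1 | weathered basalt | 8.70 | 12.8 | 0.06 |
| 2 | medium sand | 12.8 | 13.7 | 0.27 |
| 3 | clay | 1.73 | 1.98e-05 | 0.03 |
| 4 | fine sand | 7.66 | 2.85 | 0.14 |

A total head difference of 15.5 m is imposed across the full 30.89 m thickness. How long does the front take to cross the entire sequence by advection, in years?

78.7

With flow normal to the layers, continuity requires the same specific discharge q through every layer.
Σ(b_i/K_i) = 8.70/12.8 + 12.8/13.7 + 1.73/1.98e-05 + 7.66/2.85 = 87378 d.
q = Δh / Σ(b_i/K_i) = 15.5 / 87378 = 0.0001774 m/day.
In each layer the seepage velocity is v_i = q/n_i, so the layer transit time is t_i = b_i·n_i / q:
  layer 1 (weathered basalt): t_1 = 8.70 × 0.06 / 0.0001774 = 2943 d
  layer 2 (medium sand): t_2 = 12.8 × 0.27 / 0.0001774 = 19482 d
  layer 3 (clay): t_3 = 1.73 × 0.03 / 0.0001774 = 292.6 d
  layer 4 (fine sand): t_4 = 7.66 × 0.14 / 0.0001774 = 6045 d
Total t = Σ t_i = 28763 days = 78.75 years.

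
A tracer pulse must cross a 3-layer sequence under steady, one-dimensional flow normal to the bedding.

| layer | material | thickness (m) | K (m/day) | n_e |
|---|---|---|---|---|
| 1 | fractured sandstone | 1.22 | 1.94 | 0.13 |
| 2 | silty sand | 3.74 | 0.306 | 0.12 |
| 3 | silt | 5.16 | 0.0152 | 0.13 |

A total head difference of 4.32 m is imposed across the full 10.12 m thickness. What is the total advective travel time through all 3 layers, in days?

With flow normal to the layers, continuity requires the same specific discharge q through every layer.
Σ(b_i/K_i) = 1.22/1.94 + 3.74/0.306 + 5.16/0.0152 = 352.3 d.
q = Δh / Σ(b_i/K_i) = 4.32 / 352.3 = 0.01226 m/day.
In each layer the seepage velocity is v_i = q/n_i, so the layer transit time is t_i = b_i·n_i / q:
  layer 1 (fractured sandstone): t_1 = 1.22 × 0.13 / 0.01226 = 12.93 d
  layer 2 (silty sand): t_2 = 3.74 × 0.12 / 0.01226 = 36.60 d
  layer 3 (silt): t_3 = 5.16 × 0.13 / 0.01226 = 54.71 d
Total t = Σ t_i = 104.2 days.

104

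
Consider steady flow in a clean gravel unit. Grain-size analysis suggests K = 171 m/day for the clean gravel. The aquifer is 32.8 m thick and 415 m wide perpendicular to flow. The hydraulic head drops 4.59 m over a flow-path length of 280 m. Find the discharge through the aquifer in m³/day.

Cross-sectional area A = 415 × 32.8 = 13612 m².
Hydraulic gradient i = Δh / L = 4.59 / 280 = 0.01639.
Darcy's law: Q = K · A · i = 171.0 × 13612 × 0.01639 = 38157 m³/day.

38200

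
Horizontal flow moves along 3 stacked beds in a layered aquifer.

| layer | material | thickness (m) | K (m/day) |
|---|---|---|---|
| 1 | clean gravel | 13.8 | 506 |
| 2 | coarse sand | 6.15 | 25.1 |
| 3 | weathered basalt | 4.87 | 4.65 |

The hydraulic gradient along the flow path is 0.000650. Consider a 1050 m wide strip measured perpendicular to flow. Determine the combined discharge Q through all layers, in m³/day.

4890

Flow is parallel to layering, so each bed carries its own Darcy discharge and the transmissivities add.
Σ(K_i·b_i) = 506×13.8 + 25.1×6.15 + 4.65×4.87 = 7160 m²/day.
Hydraulic gradient i = 0.000650.
Q = Σ(K_i·b_i) · W · i = 7160 × 1050 × 0.0006500 = 4887 m³/day.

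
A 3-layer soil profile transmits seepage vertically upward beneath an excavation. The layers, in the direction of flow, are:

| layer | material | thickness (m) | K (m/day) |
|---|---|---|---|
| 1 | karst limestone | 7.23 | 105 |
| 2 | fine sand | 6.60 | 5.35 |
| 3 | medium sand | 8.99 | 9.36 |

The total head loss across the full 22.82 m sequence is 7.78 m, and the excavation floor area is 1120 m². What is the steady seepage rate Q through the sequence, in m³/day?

Flow is perpendicular to layering, so the layers act in series and the equivalent K is the thickness-weighted harmonic mean.
Total thickness L = 7.23 + 6.60 + 8.99 = 22.82 m.
Σ(b_i/K_i) = 7.23/105 + 6.60/5.35 + 8.99/9.36 = 2.263 d.
K_eq = L / Σ(b_i/K_i) = 22.82 / 2.263 = 10.08 m/day.
Q = K_eq · A · (Δh/L) = 10.08 × 1120 × (7.78/22.82) = 3851 m³/day.

3850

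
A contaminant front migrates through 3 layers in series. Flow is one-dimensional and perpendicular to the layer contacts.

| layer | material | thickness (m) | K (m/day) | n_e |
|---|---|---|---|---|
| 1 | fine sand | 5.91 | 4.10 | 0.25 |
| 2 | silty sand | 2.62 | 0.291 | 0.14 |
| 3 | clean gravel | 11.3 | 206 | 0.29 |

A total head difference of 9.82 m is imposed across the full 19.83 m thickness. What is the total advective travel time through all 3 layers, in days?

With flow normal to the layers, continuity requires the same specific discharge q through every layer.
Σ(b_i/K_i) = 5.91/4.10 + 2.62/0.291 + 11.3/206 = 10.50 d.
q = Δh / Σ(b_i/K_i) = 9.82 / 10.50 = 0.9353 m/day.
In each layer the seepage velocity is v_i = q/n_i, so the layer transit time is t_i = b_i·n_i / q:
  layer 1 (fine sand): t_1 = 5.91 × 0.25 / 0.9353 = 1.580 d
  layer 2 (silty sand): t_2 = 2.62 × 0.14 / 0.9353 = 0.3922 d
  layer 3 (clean gravel): t_3 = 11.3 × 0.29 / 0.9353 = 3.504 d
Total t = Σ t_i = 5.476 days.

5.48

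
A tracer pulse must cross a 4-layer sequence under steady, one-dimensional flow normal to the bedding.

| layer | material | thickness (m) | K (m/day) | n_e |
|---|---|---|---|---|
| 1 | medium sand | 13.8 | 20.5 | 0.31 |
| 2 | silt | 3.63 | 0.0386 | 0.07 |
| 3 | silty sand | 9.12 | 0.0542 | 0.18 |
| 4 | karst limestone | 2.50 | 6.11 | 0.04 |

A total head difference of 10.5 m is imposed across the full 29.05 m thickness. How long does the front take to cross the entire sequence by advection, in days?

157

With flow normal to the layers, continuity requires the same specific discharge q through every layer.
Σ(b_i/K_i) = 13.8/20.5 + 3.63/0.0386 + 9.12/0.0542 + 2.50/6.11 = 263.4 d.
q = Δh / Σ(b_i/K_i) = 10.5 / 263.4 = 0.03986 m/day.
In each layer the seepage velocity is v_i = q/n_i, so the layer transit time is t_i = b_i·n_i / q:
  layer 1 (medium sand): t_1 = 13.8 × 0.31 / 0.03986 = 107.3 d
  layer 2 (silt): t_2 = 3.63 × 0.07 / 0.03986 = 6.374 d
  layer 3 (silty sand): t_3 = 9.12 × 0.18 / 0.03986 = 41.18 d
  layer 4 (karst limestone): t_4 = 2.50 × 0.04 / 0.03986 = 2.508 d
Total t = Σ t_i = 157.4 days.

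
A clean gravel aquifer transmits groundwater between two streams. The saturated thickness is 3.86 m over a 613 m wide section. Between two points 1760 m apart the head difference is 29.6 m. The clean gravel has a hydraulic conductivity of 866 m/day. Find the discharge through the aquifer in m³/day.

Cross-sectional area A = 613 × 3.86 = 2366 m².
Hydraulic gradient i = Δh / L = 29.6 / 1760 = 0.01682.
Darcy's law: Q = K · A · i = 866.0 × 2366 × 0.01682 = 34462 m³/day.

34500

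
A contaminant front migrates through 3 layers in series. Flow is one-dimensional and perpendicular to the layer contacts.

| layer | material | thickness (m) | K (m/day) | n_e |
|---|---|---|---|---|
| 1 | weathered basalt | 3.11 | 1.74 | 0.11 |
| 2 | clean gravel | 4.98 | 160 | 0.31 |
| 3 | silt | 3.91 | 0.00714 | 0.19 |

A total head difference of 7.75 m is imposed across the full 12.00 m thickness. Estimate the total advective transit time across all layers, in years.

With flow normal to the layers, continuity requires the same specific discharge q through every layer.
Σ(b_i/K_i) = 3.11/1.74 + 4.98/160 + 3.91/0.00714 = 549.4 d.
q = Δh / Σ(b_i/K_i) = 7.75 / 549.4 = 0.01411 m/day.
In each layer the seepage velocity is v_i = q/n_i, so the layer transit time is t_i = b_i·n_i / q:
  layer 1 (weathered basalt): t_1 = 3.11 × 0.11 / 0.01411 = 24.25 d
  layer 2 (clean gravel): t_2 = 4.98 × 0.31 / 0.01411 = 109.4 d
  layer 3 (silt): t_3 = 3.91 × 0.19 / 0.01411 = 52.67 d
Total t = Σ t_i = 186.4 days = 0.5103 years.

0.510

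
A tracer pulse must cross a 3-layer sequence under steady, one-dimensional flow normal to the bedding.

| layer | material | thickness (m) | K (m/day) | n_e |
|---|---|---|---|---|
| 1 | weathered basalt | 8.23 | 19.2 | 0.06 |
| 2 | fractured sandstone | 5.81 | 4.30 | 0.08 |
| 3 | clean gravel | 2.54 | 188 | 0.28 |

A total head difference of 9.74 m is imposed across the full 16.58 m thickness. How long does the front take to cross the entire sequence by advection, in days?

0.307

With flow normal to the layers, continuity requires the same specific discharge q through every layer.
Σ(b_i/K_i) = 8.23/19.2 + 5.81/4.30 + 2.54/188 = 1.793 d.
q = Δh / Σ(b_i/K_i) = 9.74 / 1.793 = 5.431 m/day.
In each layer the seepage velocity is v_i = q/n_i, so the layer transit time is t_i = b_i·n_i / q:
  layer 1 (weathered basalt): t_1 = 8.23 × 0.06 / 5.431 = 0.09092 d
  layer 2 (fractured sandstone): t_2 = 5.81 × 0.08 / 5.431 = 0.08558 d
  layer 3 (clean gravel): t_3 = 2.54 × 0.28 / 5.431 = 0.1309 d
Total t = Σ t_i = 0.3074 days.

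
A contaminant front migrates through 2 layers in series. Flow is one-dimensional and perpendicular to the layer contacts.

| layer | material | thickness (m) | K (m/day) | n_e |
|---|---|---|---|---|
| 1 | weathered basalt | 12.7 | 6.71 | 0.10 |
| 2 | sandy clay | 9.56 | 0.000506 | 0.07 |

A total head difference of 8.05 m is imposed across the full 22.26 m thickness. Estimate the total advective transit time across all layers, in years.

With flow normal to the layers, continuity requires the same specific discharge q through every layer.
Σ(b_i/K_i) = 12.7/6.71 + 9.56/0.000506 = 18895 d.
q = Δh / Σ(b_i/K_i) = 8.05 / 18895 = 0.0004260 m/day.
In each layer the seepage velocity is v_i = q/n_i, so the layer transit time is t_i = b_i·n_i / q:
  layer 1 (weathered basalt): t_1 = 12.7 × 0.10 / 0.0004260 = 2981 d
  layer 2 (sandy clay): t_2 = 9.56 × 0.07 / 0.0004260 = 1571 d
Total t = Σ t_i = 4552 days = 12.46 years.

12.5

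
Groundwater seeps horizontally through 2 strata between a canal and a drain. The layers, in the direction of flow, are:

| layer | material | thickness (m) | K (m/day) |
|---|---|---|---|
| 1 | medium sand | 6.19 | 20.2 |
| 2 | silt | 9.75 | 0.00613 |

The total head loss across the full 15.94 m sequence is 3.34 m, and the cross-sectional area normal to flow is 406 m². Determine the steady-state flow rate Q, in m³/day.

Flow is perpendicular to layering, so the layers act in series and the equivalent K is the thickness-weighted harmonic mean.
Total thickness L = 6.19 + 9.75 = 15.94 m.
Σ(b_i/K_i) = 6.19/20.2 + 9.75/0.00613 = 1591 d.
K_eq = L / Σ(b_i/K_i) = 15.94 / 1591 = 0.01002 m/day.
Q = K_eq · A · (Δh/L) = 0.01002 × 406 × (3.34/15.94) = 0.8524 m³/day.

0.852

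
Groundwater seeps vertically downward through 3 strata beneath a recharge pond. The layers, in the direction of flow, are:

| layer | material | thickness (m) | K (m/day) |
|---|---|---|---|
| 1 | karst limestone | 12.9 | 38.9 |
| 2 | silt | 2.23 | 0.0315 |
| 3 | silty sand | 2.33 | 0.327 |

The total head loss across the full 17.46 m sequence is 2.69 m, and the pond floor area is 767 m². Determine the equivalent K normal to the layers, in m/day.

Flow is perpendicular to layering, so the layers act in series and the equivalent K is the thickness-weighted harmonic mean.
Total thickness L = 12.9 + 2.23 + 2.33 = 17.46 m.
Σ(b_i/K_i) = 12.9/38.9 + 2.23/0.0315 + 2.33/0.327 = 78.25 d.
K_eq = L / Σ(b_i/K_i) = 17.46 / 78.25 = 0.2231 m/day.

0.223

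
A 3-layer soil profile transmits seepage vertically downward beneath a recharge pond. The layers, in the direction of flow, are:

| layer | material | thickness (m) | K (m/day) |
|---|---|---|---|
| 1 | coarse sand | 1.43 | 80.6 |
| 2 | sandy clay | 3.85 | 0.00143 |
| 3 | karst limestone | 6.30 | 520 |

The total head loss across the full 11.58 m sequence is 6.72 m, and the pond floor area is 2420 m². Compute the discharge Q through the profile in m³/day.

Flow is perpendicular to layering, so the layers act in series and the equivalent K is the thickness-weighted harmonic mean.
Total thickness L = 1.43 + 3.85 + 6.30 = 11.58 m.
Σ(b_i/K_i) = 1.43/80.6 + 3.85/0.00143 + 6.30/520 = 2692 d.
K_eq = L / Σ(b_i/K_i) = 11.58 / 2692 = 0.004301 m/day.
Q = K_eq · A · (Δh/L) = 0.004301 × 2420 × (6.72/11.58) = 6.040 m³/day.

6.04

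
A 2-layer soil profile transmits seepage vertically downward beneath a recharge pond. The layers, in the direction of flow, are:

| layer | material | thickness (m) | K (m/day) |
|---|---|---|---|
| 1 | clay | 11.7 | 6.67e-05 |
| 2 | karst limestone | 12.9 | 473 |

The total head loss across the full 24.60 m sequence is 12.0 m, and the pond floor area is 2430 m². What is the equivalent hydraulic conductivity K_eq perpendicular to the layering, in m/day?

0.000140

Flow is perpendicular to layering, so the layers act in series and the equivalent K is the thickness-weighted harmonic mean.
Total thickness L = 11.7 + 12.9 = 24.60 m.
Σ(b_i/K_i) = 11.7/6.67e-05 + 12.9/473 = 1.754e+05 d.
K_eq = L / Σ(b_i/K_i) = 24.60 / 1.754e+05 = 0.0001402 m/day.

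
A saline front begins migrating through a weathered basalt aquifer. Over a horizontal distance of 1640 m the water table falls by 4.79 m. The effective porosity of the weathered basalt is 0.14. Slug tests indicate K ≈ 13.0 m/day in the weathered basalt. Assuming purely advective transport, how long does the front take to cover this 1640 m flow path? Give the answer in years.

Hydraulic gradient i = Δh / L = 4.79 / 1640 = 0.002921.
Darcy flux q = K · i = 13.00 × 0.002921 = 0.03797 m/day.
Seepage velocity v = q / n_e = 0.03797 / 0.14 = 0.2712 m/day.
Travel time t = L / v = 1640 / 0.2712 = 6047 days = 16.56 years.

16.6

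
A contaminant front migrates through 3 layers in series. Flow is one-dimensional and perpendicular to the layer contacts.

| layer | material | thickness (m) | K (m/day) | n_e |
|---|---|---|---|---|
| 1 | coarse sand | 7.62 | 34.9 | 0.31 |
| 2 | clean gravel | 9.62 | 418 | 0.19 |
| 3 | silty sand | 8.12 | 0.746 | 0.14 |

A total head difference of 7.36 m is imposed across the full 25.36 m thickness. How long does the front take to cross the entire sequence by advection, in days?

8.05

With flow normal to the layers, continuity requires the same specific discharge q through every layer.
Σ(b_i/K_i) = 7.62/34.9 + 9.62/418 + 8.12/0.746 = 11.13 d.
q = Δh / Σ(b_i/K_i) = 7.36 / 11.13 = 0.6615 m/day.
In each layer the seepage velocity is v_i = q/n_i, so the layer transit time is t_i = b_i·n_i / q:
  layer 1 (coarse sand): t_1 = 7.62 × 0.31 / 0.6615 = 3.571 d
  layer 2 (clean gravel): t_2 = 9.62 × 0.19 / 0.6615 = 2.763 d
  layer 3 (silty sand): t_3 = 8.12 × 0.14 / 0.6615 = 1.718 d
Total t = Σ t_i = 8.052 days.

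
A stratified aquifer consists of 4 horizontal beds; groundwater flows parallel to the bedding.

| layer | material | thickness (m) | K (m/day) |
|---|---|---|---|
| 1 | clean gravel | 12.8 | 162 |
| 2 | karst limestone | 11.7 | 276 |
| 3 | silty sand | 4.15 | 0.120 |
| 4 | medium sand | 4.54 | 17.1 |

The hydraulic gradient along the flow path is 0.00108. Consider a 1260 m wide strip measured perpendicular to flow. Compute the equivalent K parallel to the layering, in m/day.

162

Flow is parallel to layering, so each bed carries its own Darcy discharge and the transmissivities add.
Σ(K_i·b_i) = 162×12.8 + 276×11.7 + 0.120×4.15 + 17.1×4.54 = 5381 m²/day.
Total thickness b = 33.19 m, so K_eq = Σ(K_i·b_i)/b = 162.1 m/day.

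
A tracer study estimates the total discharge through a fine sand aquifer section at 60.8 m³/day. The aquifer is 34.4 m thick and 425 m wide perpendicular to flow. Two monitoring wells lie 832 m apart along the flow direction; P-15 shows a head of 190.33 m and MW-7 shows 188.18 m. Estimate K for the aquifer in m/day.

1.61

Cross-sectional area A = 425 × 34.4 = 14620 m².
Hydraulic gradient i = (190.33 − 188.18) / 832 = 2.15 / 832 = 0.002584.
From Q = K·A·i, K = Q / (A·i) = 60.8 / (14620 × 0.002584) = 1.609 m/day.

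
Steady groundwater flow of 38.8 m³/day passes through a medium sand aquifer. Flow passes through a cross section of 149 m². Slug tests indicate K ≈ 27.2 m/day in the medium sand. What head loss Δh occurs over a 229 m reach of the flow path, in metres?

2.19

From Q = K·A·i, i = Q / (K·A) = 38.8 / (27.20 × 149.0) = 0.009574.
Head loss Δh = i · L = 0.009574 × 229 = 2.192 m.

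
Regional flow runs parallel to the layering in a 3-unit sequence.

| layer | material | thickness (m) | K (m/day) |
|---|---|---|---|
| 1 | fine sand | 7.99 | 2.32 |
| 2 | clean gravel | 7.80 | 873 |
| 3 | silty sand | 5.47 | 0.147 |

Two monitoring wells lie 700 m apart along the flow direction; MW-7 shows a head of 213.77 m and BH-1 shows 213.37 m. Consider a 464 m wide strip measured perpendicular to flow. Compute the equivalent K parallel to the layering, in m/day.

321

Flow is parallel to layering, so each bed carries its own Darcy discharge and the transmissivities add.
Σ(K_i·b_i) = 2.32×7.99 + 873×7.80 + 0.147×5.47 = 6829 m²/day.
Total thickness b = 21.26 m, so K_eq = Σ(K_i·b_i)/b = 321.2 m/day.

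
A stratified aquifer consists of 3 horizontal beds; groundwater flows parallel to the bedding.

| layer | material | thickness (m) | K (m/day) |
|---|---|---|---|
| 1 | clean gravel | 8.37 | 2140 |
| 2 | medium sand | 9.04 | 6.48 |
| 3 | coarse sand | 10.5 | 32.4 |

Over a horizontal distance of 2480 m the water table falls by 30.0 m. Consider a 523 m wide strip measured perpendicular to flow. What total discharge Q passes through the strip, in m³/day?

Flow is parallel to layering, so each bed carries its own Darcy discharge and the transmissivities add.
Σ(K_i·b_i) = 2140×8.37 + 6.48×9.04 + 32.4×10.5 = 18311 m²/day.
Hydraulic gradient i = Δh / L = 30.0 / 2480 = 0.01210.
Q = Σ(K_i·b_i) · W · i = 18311 × 523 × 0.01210 = 1.158e+05 m³/day.

116000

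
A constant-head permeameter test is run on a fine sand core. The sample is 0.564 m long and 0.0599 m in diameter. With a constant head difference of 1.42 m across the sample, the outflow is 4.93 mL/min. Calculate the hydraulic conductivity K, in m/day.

Cross-sectional area A = π·(d/2)² = π × (0.0599/2)² = 0.002818 m².
Convert discharge: 4.93 mL/min = 8.217e-08 m³/s.
Darcy's law rearranged: K = Q·L / (A·Δh) = 8.217e-08 × 0.564 / (0.002818 × 1.42) = 1.158e-05 m/s = 1.001 m/day.

1.00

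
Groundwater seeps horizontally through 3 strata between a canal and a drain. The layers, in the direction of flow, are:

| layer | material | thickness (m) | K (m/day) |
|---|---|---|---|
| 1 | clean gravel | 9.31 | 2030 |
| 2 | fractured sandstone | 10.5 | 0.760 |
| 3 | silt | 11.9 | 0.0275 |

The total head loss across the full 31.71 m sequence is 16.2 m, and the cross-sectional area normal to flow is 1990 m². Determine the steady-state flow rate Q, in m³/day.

Flow is perpendicular to layering, so the layers act in series and the equivalent K is the thickness-weighted harmonic mean.
Total thickness L = 9.31 + 10.5 + 11.9 = 31.71 m.
Σ(b_i/K_i) = 9.31/2030 + 10.5/0.760 + 11.9/0.0275 = 446.5 d.
K_eq = L / Σ(b_i/K_i) = 31.71 / 446.5 = 0.07101 m/day.
Q = K_eq · A · (Δh/L) = 0.07101 × 1990 × (16.2/31.71) = 72.19 m³/day.

72.2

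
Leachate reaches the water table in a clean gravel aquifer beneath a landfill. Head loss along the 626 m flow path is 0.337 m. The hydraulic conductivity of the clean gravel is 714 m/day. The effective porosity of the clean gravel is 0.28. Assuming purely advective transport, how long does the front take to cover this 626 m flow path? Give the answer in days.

456

Hydraulic gradient i = Δh / L = 0.337 / 626 = 0.0005383.
Darcy flux q = K · i = 714.0 × 0.0005383 = 0.3844 m/day.
Seepage velocity v = q / n_e = 0.3844 / 0.28 = 1.373 m/day.
Travel time t = L / v = 626 / 1.373 = 456.0 days.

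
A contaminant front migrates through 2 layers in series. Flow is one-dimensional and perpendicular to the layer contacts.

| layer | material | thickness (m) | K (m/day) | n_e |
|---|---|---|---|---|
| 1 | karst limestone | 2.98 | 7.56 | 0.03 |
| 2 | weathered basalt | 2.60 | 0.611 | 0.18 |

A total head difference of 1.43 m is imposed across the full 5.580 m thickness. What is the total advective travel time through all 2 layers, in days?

1.81

With flow normal to the layers, continuity requires the same specific discharge q through every layer.
Σ(b_i/K_i) = 2.98/7.56 + 2.60/0.611 = 4.649 d.
q = Δh / Σ(b_i/K_i) = 1.43 / 4.649 = 0.3076 m/day.
In each layer the seepage velocity is v_i = q/n_i, so the layer transit time is t_i = b_i·n_i / q:
  layer 1 (karst limestone): t_1 = 2.98 × 0.03 / 0.3076 = 0.2907 d
  layer 2 (weathered basalt): t_2 = 2.60 × 0.18 / 0.3076 = 1.522 d
Total t = Σ t_i = 1.812 days.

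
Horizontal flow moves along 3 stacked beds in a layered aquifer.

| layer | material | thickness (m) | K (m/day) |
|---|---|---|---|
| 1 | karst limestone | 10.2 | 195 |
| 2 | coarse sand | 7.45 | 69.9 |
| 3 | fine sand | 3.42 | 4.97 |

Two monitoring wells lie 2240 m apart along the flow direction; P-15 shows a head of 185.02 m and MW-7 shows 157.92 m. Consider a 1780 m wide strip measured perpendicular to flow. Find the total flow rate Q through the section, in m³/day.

Flow is parallel to layering, so each bed carries its own Darcy discharge and the transmissivities add.
Σ(K_i·b_i) = 195×10.2 + 69.9×7.45 + 4.97×3.42 = 2527 m²/day.
Hydraulic gradient i = (185.02 − 157.92) / 2240 = 27.1 / 2240 = 0.01210.
Q = Σ(K_i·b_i) · W · i = 2527 × 1780 × 0.01210 = 54413 m³/day.

54400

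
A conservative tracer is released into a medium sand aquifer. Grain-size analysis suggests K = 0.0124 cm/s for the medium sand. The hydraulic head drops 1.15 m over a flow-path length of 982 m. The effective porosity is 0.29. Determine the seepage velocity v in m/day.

Convert K: 0.0124 cm/s × 864 = 10.71 m/day.
Hydraulic gradient i = Δh / L = 1.15 / 982 = 0.001171.
Darcy flux q = K · i = 10.71 × 0.001171 = 0.01255 m/day.
Seepage velocity v = q / n_e = 0.01255 / 0.29 = 0.04326 m/day.

0.0433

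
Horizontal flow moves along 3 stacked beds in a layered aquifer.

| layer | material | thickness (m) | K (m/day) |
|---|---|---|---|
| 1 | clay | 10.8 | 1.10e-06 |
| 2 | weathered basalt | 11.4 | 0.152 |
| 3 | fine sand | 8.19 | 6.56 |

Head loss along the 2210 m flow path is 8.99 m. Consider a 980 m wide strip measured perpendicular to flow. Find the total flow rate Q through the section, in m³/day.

221

Flow is parallel to layering, so each bed carries its own Darcy discharge and the transmissivities add.
Σ(K_i·b_i) = 1.10e-06×10.8 + 0.152×11.4 + 6.56×8.19 = 55.46 m²/day.
Hydraulic gradient i = Δh / L = 8.99 / 2210 = 0.004068.
Q = Σ(K_i·b_i) · W · i = 55.46 × 980 × 0.004068 = 221.1 m³/day.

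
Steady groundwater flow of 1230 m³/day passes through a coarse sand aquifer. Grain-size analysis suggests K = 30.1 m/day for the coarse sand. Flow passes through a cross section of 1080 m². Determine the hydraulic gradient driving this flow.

From Q = K·A·i, i = Q / (K·A) = 1230 / (30.10 × 1080) = 0.03784.

0.0378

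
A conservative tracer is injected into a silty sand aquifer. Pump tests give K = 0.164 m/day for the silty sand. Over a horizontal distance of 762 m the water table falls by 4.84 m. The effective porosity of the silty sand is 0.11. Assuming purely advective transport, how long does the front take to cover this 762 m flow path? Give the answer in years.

Hydraulic gradient i = Δh / L = 4.84 / 762 = 0.006352.
Darcy flux q = K · i = 0.1640 × 0.006352 = 0.001042 m/day.
Seepage velocity v = q / n_e = 0.001042 / 0.11 = 0.009470 m/day.
Travel time t = L / v = 762 / 0.009470 = 80466 days = 220.3 years.

220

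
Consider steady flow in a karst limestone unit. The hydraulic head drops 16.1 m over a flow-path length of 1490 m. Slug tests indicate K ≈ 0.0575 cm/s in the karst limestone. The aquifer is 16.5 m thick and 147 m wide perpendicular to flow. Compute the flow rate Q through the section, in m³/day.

Convert K: 0.0575 cm/s × 864 = 49.68 m/day.
Cross-sectional area A = 147 × 16.5 = 2426 m².
Hydraulic gradient i = Δh / L = 16.1 / 1490 = 0.01081.
Darcy's law: Q = K · A · i = 49.68 × 2426 × 0.01081 = 1302 m³/day.

1300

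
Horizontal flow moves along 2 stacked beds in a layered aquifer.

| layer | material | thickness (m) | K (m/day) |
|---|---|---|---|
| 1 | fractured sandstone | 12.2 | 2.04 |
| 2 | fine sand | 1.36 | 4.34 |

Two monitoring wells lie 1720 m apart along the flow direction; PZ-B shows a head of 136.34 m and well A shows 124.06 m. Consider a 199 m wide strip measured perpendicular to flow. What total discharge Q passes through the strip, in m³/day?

43.7

Flow is parallel to layering, so each bed carries its own Darcy discharge and the transmissivities add.
Σ(K_i·b_i) = 2.04×12.2 + 4.34×1.36 = 30.79 m²/day.
Hydraulic gradient i = (136.34 − 124.06) / 1720 = 12.28 / 1720 = 0.007140.
Q = Σ(K_i·b_i) · W · i = 30.79 × 199 × 0.007140 = 43.75 m³/day.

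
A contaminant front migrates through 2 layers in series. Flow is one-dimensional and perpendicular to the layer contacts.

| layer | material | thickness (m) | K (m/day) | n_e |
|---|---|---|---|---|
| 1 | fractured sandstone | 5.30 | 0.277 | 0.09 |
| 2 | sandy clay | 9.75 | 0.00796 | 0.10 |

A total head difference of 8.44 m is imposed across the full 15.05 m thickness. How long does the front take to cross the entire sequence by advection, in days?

With flow normal to the layers, continuity requires the same specific discharge q through every layer.
Σ(b_i/K_i) = 5.30/0.277 + 9.75/0.00796 = 1244 d.
q = Δh / Σ(b_i/K_i) = 8.44 / 1244 = 0.006785 m/day.
In each layer the seepage velocity is v_i = q/n_i, so the layer transit time is t_i = b_i·n_i / q:
  layer 1 (fractured sandstone): t_1 = 5.30 × 0.09 / 0.006785 = 70.31 d
  layer 2 (sandy clay): t_2 = 9.75 × 0.10 / 0.006785 = 143.7 d
Total t = Σ t_i = 214.0 days.

214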